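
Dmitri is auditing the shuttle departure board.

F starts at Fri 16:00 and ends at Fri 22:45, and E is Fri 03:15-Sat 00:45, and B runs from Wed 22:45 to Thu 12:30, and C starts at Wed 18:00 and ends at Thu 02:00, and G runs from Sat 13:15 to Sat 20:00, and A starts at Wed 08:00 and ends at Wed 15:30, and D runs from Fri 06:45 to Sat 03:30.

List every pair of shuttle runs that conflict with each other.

Check each pair: they overlap iff neither finishes before the other starts.
Sorted by start: A, C, B, E, D, F, G.
C starts after A ends; A is clear from here.
B starts before C ends → C and B overlap.
E starts after C ends; C is clear from here.
E starts after B ends; B is clear from here.
D starts before E ends → E and D overlap.
F starts before E ends → E and F overlap.
G starts after E ends.
F starts before D ends → D and F overlap.
G starts after D ends.
G starts after F ends.

B & C, D & E, D & F, E & F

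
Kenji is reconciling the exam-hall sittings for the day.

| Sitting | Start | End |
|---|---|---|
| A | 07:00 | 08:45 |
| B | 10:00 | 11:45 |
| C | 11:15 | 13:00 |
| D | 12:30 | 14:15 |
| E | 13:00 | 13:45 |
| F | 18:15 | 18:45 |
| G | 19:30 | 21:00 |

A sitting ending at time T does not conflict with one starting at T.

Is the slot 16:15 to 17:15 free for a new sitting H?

Yes — the slot is free

A: ends 08:45 at or before H starts 16:15 → clear.
B: ends 11:45 at or before H starts 16:15 → clear.
C: ends 13:00 at or before H starts 16:15 → clear.
D: ends 14:15 at or before H starts 16:15 → clear.
E: ends 13:45 at or before H starts 16:15 → clear.
F: starts 18:15 at or after H ends 17:15 → clear.
G: starts 19:30 at or after H ends 17:15 → clear.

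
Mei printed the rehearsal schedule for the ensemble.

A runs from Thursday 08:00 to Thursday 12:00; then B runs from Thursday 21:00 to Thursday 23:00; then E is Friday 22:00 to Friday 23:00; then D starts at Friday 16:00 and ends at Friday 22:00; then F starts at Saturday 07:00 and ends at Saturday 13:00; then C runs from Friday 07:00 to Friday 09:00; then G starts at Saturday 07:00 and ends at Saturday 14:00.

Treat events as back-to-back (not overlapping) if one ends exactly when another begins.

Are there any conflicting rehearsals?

Yes

Sorted by start: A, B, C, D, E, F, G.
B starts after A ends, so nothing later overlaps A either.
C starts after B ends, so nothing later overlaps B either.
D starts after C ends, so nothing later overlaps C either.
E starts exactly when D ends (back-to-back, no overlap), so nothing later overlaps D either.
F starts after E ends, so nothing later overlaps E either.
G starts before F ends → F and G overlap.
That's a conflict, so the schedule is not conflict-free.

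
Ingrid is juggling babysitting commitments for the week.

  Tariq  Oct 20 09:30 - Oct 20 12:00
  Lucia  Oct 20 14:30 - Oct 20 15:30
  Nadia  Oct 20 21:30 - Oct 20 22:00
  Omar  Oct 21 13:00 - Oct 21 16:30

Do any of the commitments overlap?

No

Two intervals overlap when each starts before the other ends.
Sorted by start: Tariq, Lucia, Nadia, Omar.
Lucia starts after Tariq ends — done with Tariq.
Nadia starts after Lucia ends — done with Lucia.
Omar starts after Nadia ends.
Every pair is clear; the schedule has no overlaps.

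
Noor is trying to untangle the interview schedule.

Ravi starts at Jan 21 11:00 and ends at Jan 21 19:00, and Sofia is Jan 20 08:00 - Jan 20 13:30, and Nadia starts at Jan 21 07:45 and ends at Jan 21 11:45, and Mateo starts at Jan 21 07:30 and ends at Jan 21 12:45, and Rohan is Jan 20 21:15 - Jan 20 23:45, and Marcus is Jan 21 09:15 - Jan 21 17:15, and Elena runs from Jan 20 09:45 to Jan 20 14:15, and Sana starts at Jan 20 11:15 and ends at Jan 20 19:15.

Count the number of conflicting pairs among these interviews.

9

Check each pair: they overlap iff neither finishes before the other starts.
Sorted by start: Sofia, Elena, Sana, Rohan, Mateo, Nadia, Marcus, Ravi.
Elena starts before Sofia ends → Sofia and Elena overlap.
Sana starts before Sofia ends → Sofia and Sana overlap.
Rohan starts after Sofia ends — done with Sofia.
Sana starts before Elena ends → Elena and Sana overlap.
Rohan starts after Elena ends — done with Elena.
Rohan starts after Sana ends — done with Sana.
Mateo starts after Rohan ends — done with Rohan.
Nadia starts before Mateo ends → Mateo and Nadia overlap.
Marcus starts before Mateo ends → Mateo and Marcus overlap.
Ravi starts before Mateo ends → Mateo and Ravi overlap.
Marcus starts before Nadia ends → Nadia and Marcus overlap.
Ravi starts before Nadia ends → Nadia and Ravi overlap.
Ravi starts before Marcus ends → Marcus and Ravi overlap.
Overlapping pairs: Elena & Sana, Elena & Sofia, Marcus & Mateo, Marcus & Nadia, Marcus & Ravi, Mateo & Nadia, Mateo & Ravi, Nadia & Ravi, Sana & Sofia — 9 in total.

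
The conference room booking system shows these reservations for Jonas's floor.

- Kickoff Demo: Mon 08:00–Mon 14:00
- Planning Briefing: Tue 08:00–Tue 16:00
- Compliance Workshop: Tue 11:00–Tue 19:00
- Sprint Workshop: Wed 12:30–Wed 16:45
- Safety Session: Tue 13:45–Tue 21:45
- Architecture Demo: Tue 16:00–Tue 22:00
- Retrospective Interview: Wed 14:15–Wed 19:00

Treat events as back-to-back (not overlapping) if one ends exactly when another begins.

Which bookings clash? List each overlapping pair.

Architecture Demo & Compliance Workshop, Architecture Demo & Safety Session, Compliance Workshop & Planning Briefing, Compliance Workshop & Safety Session, Planning Briefing & Safety Session, Retrospective Interview & Sprint Workshop

Check each pair: they overlap iff neither finishes before the other starts.
Sorted by start: Kickoff Demo, Planning Briefing, Compliance Workshop, Safety Session, Architecture Demo, Sprint Workshop, Retrospective Interview.
Planning Briefing starts after Kickoff Demo ends, so Kickoff Demo has no further overlaps.
Compliance Workshop starts before Planning Briefing ends → Planning Briefing and Compliance Workshop overlap.
Safety Session starts before Planning Briefing ends → Planning Briefing and Safety Session overlap.
Architecture Demo starts exactly when Planning Briefing ends (back-to-back, no overlap), so Planning Briefing has no further overlaps.
Safety Session starts before Compliance Workshop ends → Compliance Workshop and Safety Session overlap.
Architecture Demo starts before Compliance Workshop ends → Compliance Workshop and Architecture Demo overlap.
Sprint Workshop starts after Compliance Workshop ends, so Compliance Workshop has no further overlaps.
Architecture Demo starts before Safety Session ends → Safety Session and Architecture Demo overlap.
Sprint Workshop starts after Safety Session ends, so Safety Session has no further overlaps.
Sprint Workshop starts after Architecture Demo ends, so Architecture Demo has no further overlaps.
Retrospective Interview starts before Sprint Workshop ends → Sprint Workshop and Retrospective Interview overlap.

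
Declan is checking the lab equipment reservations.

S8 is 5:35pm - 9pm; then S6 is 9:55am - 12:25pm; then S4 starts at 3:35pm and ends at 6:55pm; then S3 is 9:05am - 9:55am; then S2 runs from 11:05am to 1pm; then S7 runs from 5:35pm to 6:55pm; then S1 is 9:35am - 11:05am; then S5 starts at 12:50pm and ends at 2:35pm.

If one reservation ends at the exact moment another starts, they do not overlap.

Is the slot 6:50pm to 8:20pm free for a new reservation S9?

S3: ends 9:55am at or before S9 starts 6:50pm → clear.
S1: ends 11:05am at or before S9 starts 6:50pm → clear.
S6: ends 12:25pm at or before S9 starts 6:50pm → clear.
S2: ends 1pm at or before S9 starts 6:50pm → clear.
S5: ends 2:35pm at or before S9 starts 6:50pm → clear.
S4: starts 3:35pm before S9 ends 8:20pm, and ends 6:55pm after S9 starts 6:50pm → overlap.
S7: starts 5:35pm before S9 ends 8:20pm, and ends 6:55pm after S9 starts 6:50pm → overlap.
S8: starts 5:35pm before S9 ends 8:20pm, and ends 9pm after S9 starts 6:50pm → overlap.
S9 overlaps S4, S7, S8.

No — it overlaps S4, S7, S8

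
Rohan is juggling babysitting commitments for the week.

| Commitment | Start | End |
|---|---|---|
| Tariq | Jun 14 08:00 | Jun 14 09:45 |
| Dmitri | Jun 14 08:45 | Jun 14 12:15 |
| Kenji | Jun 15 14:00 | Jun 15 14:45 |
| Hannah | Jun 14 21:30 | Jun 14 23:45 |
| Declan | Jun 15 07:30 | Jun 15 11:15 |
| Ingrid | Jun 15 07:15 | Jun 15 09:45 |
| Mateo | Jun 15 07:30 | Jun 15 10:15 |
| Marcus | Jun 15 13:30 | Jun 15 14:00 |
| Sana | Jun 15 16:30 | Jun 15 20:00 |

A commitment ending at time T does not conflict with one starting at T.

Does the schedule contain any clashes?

Sorted by start: Tariq, Dmitri, Hannah, Ingrid, Declan, Mateo, Marcus, Kenji, Sana.
Dmitri starts before Tariq ends → Tariq and Dmitri overlap.
That's a conflict, so the schedule is not conflict-free.

Yes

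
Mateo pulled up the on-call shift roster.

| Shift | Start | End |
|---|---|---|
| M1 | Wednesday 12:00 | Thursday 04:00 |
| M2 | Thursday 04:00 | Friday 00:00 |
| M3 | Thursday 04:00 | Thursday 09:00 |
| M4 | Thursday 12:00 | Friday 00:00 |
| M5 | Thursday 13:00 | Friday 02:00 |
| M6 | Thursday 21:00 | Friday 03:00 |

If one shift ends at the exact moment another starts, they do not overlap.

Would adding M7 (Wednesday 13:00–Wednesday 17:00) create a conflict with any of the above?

M1: starts Wednesday 12:00 before M7 ends Wednesday 17:00, and ends Thursday 04:00 after M7 starts Wednesday 13:00 → overlap.
M2: starts Thursday 04:00 at or after M7 ends Wednesday 17:00 → clear.
M3: starts Thursday 04:00 at or after M7 ends Wednesday 17:00 → clear.
M4: starts Thursday 12:00 at or after M7 ends Wednesday 17:00 → clear.
M5: starts Thursday 13:00 at or after M7 ends Wednesday 17:00 → clear.
M6: starts Thursday 21:00 at or after M7 ends Wednesday 17:00 → clear.
M7 overlaps M1.

Yes — it overlaps M1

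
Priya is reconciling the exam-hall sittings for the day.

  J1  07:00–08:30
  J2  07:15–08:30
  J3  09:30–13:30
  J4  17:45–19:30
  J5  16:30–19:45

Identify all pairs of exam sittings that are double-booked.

Sorted by start: J1, J2, J3, J5, J4.
J2 starts before J1 ends → J1 and J2 overlap.
J3 starts after J1 ends, so nothing later overlaps J1 either.
J3 starts after J2 ends, so nothing later overlaps J2 either.
J5 starts after J3 ends, so nothing later overlaps J3 either.
J4 starts before J5 ends → J5 and J4 overlap.

J1 & J2, J4 & J5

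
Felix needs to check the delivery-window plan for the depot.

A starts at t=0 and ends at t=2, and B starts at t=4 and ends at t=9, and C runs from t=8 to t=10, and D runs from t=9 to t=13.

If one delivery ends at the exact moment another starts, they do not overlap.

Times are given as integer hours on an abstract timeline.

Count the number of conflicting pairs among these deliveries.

Sorted by start: A, B, C, D.
B starts after A ends — done with A.
C starts before B ends → B and C overlap.
D starts exactly when B ends (back-to-back, no overlap).
D starts before C ends → C and D overlap.
Overlapping pairs: B & C, C & D — 2 in total.

2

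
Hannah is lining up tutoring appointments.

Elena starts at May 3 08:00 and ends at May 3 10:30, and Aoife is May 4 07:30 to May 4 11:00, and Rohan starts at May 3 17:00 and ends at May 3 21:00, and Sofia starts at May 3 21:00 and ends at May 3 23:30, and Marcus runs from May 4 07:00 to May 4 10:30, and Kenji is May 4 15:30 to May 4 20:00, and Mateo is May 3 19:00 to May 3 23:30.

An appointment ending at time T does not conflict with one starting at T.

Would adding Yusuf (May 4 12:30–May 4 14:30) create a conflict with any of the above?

Elena: ends May 3 10:30 at or before Yusuf starts May 4 12:30 → clear.
Rohan: ends May 3 21:00 at or before Yusuf starts May 4 12:30 → clear.
Mateo: ends May 3 23:30 at or before Yusuf starts May 4 12:30 → clear.
Sofia: ends May 3 23:30 at or before Yusuf starts May 4 12:30 → clear.
Marcus: ends May 4 10:30 at or before Yusuf starts May 4 12:30 → clear.
Aoife: ends May 4 11:00 at or before Yusuf starts May 4 12:30 → clear.
Kenji: starts May 4 15:30 at or after Yusuf ends May 4 14:30 → clear.

No — it doesn't clash with anything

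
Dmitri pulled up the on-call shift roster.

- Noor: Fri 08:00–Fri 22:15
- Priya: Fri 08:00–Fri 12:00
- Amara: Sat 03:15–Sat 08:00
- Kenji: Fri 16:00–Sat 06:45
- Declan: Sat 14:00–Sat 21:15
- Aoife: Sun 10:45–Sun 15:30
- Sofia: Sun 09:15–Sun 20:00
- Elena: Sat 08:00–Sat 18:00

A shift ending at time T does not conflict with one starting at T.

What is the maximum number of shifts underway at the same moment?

2

Sweep the timeline, counting +1 at each start and −1 at each end (ends before starts at a tie):
Fri 08:00 start Noor → 1
Fri 08:00 start Priya → 2
Fri 12:00 end Priya → 1
Fri 16:00 start Kenji → 2
Fri 22:15 end Noor → 1
Sat 03:15 start Amara → 2
Sat 06:45 end Kenji → 1
Sat 08:00 end Amara → 0
Sat 08:00 start Elena → 1
Sat 14:00 start Declan → 2
Sat 18:00 end Elena → 1
Sat 21:15 end Declan → 0
Sun 09:15 start Sofia → 1
Sun 10:45 start Aoife → 2
Sun 15:30 end Aoife → 1
Sun 20:00 end Sofia → 0
Peak is 2, at Fri 08:00 (Noor, Priya).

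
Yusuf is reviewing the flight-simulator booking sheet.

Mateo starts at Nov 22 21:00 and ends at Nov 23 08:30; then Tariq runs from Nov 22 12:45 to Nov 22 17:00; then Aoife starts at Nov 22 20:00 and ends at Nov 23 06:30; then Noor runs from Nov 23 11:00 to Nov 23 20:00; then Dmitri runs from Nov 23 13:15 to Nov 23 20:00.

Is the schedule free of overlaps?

Sorted by start: Tariq, Aoife, Mateo, Noor, Dmitri.
Aoife starts after Tariq ends; Tariq is clear from here.
Mateo starts before Aoife ends → Aoife and Mateo overlap.
That's a conflict, so the schedule is not conflict-free.

No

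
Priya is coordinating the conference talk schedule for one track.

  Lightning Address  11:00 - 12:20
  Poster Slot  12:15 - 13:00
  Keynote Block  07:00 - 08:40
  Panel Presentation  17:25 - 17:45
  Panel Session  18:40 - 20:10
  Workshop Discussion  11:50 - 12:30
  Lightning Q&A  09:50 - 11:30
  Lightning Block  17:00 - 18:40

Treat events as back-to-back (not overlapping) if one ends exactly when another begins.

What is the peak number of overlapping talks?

3

Sort all start/end points and keep a running count:
07:00 start Keynote Block → 1
08:40 end Keynote Block → 0
09:50 start Lightning Q&A → 1
11:00 start Lightning Address → 2
11:30 end Lightning Q&A → 1
11:50 start Workshop Discussion → 2
12:15 start Poster Slot → 3
12:20 end Lightning Address → 2
12:30 end Workshop Discussion → 1
13:00 end Poster Slot → 0
17:00 start Lightning Block → 1
17:25 start Panel Presentation → 2
17:45 end Panel Presentation → 1
18:40 end Lightning Block → 0
18:40 start Panel Session → 1
20:10 end Panel Session → 0
Peak is 3, at 12:15 (Lightning Address, Poster Slot, Workshop Discussion).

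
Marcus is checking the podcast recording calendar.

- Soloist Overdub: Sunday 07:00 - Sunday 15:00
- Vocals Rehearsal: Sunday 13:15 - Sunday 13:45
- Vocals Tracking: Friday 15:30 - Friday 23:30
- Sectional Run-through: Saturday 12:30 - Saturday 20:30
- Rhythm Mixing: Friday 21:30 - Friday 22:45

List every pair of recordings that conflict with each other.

Rhythm Mixing & Vocals Tracking, Soloist Overdub & Vocals Rehearsal

Sorted by start: Vocals Tracking, Rhythm Mixing, Sectional Run-through, Soloist Overdub, Vocals Rehearsal.
Rhythm Mixing starts before Vocals Tracking ends → Vocals Tracking and Rhythm Mixing overlap.
Sectional Run-through starts after Vocals Tracking ends; Vocals Tracking is clear from here.
Sectional Run-through starts after Rhythm Mixing ends; Rhythm Mixing is clear from here.
Soloist Overdub starts after Sectional Run-through ends; Sectional Run-through is clear from here.
Vocals Rehearsal starts before Soloist Overdub ends → Soloist Overdub and Vocals Rehearsal overlap.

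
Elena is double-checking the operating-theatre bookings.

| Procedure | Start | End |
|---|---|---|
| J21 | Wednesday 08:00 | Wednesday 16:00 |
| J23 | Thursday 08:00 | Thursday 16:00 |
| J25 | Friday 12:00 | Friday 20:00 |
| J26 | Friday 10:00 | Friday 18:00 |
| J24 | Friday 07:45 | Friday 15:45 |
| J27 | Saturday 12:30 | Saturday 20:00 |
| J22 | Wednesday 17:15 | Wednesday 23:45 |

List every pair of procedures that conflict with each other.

Sorted by start: J21, J22, J23, J24, J26, J25, J27.
J22 starts after J21 ends, so J21 has no further overlaps.
J23 starts after J22 ends, so J22 has no further overlaps.
J24 starts after J23 ends, so J23 has no further overlaps.
J26 starts before J24 ends → J24 and J26 overlap.
J25 starts before J24 ends → J24 and J25 overlap.
J27 starts after J24 ends.
J25 starts before J26 ends → J26 and J25 overlap.
J27 starts after J26 ends.
J27 starts after J25 ends.

J24 & J25, J24 & J26, J25 & J26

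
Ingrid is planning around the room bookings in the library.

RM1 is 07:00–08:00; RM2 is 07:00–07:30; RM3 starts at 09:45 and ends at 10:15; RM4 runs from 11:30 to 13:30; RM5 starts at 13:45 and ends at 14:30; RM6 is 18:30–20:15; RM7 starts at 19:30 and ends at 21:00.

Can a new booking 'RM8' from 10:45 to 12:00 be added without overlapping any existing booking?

No — it overlaps RM4

RM1: ends 08:00 at or before RM8 starts 10:45 → clear.
RM2: ends 07:30 at or before RM8 starts 10:45 → clear.
RM3: ends 10:15 at or before RM8 starts 10:45 → clear.
RM4: starts 11:30 before RM8 ends 12:00, and ends 13:30 after RM8 starts 10:45 → overlap.
RM5: starts 13:45 at or after RM8 ends 12:00 → clear.
RM6: starts 18:30 at or after RM8 ends 12:00 → clear.
RM7: starts 19:30 at or after RM8 ends 12:00 → clear.
RM8 overlaps RM4.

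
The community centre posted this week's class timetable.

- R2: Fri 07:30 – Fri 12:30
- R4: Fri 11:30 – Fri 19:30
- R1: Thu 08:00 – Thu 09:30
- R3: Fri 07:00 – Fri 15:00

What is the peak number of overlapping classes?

Walk through starts and ends in time order (an end at T is processed before a start at T):
Thu 08:00 start R1 → 1
Thu 09:30 end R1 → 0
Fri 07:00 start R3 → 1
Fri 07:30 start R2 → 2
Fri 11:30 start R4 → 3
Fri 12:30 end R2 → 2
Fri 15:00 end R3 → 1
Fri 19:30 end R4 → 0
Peak is 3, at Fri 11:30 (R2, R3, R4).

3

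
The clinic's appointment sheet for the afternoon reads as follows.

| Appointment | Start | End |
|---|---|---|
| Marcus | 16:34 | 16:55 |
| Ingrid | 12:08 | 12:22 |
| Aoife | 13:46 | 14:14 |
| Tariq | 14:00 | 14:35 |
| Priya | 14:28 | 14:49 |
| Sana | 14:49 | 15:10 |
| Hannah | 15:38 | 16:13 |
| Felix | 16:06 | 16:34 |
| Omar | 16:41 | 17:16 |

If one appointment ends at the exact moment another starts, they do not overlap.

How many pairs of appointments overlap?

4

Sorted by start: Ingrid, Aoife, Tariq, Priya, Sana, Hannah, Felix, Marcus, Omar.
Aoife starts after Ingrid ends, so nothing later overlaps Ingrid either.
Tariq starts before Aoife ends → Aoife and Tariq overlap.
Priya starts after Aoife ends, so nothing later overlaps Aoife either.
Priya starts before Tariq ends → Tariq and Priya overlap.
Sana starts after Tariq ends, so nothing later overlaps Tariq either.
Sana starts exactly when Priya ends (back-to-back, no overlap), so nothing later overlaps Priya either.
Hannah starts after Sana ends, so nothing later overlaps Sana either.
Felix starts before Hannah ends → Hannah and Felix overlap.
Marcus starts after Hannah ends, so nothing later overlaps Hannah either.
Marcus starts exactly when Felix ends (back-to-back, no overlap), so nothing later overlaps Felix either.
Omar starts before Marcus ends → Marcus and Omar overlap.
Overlapping pairs: Aoife & Tariq, Felix & Hannah, Marcus & Omar, Priya & Tariq — 4 in total.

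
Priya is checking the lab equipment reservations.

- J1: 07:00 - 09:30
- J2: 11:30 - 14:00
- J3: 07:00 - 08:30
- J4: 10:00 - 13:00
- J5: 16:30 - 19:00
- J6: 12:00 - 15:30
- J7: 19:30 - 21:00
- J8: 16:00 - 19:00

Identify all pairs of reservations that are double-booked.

J1 & J3, J2 & J4, J2 & J6, J4 & J6, J5 & J8

Check each pair: they overlap iff neither finishes before the other starts.
Sorted by start: J1, J3, J4, J2, J6, J8, J5, J7.
J3 starts before J1 ends → J1 and J3 overlap.
J4 starts after J1 ends — done with J1.
J4 starts after J3 ends — done with J3.
J2 starts before J4 ends → J4 and J2 overlap.
J6 starts before J4 ends → J4 and J6 overlap.
J8 starts after J4 ends — done with J4.
J6 starts before J2 ends → J2 and J6 overlap.
J8 starts after J2 ends — done with J2.
J8 starts after J6 ends — done with J6.
J5 starts before J8 ends → J8 and J5 overlap.
J7 starts after J8 ends.
J7 starts after J5 ends.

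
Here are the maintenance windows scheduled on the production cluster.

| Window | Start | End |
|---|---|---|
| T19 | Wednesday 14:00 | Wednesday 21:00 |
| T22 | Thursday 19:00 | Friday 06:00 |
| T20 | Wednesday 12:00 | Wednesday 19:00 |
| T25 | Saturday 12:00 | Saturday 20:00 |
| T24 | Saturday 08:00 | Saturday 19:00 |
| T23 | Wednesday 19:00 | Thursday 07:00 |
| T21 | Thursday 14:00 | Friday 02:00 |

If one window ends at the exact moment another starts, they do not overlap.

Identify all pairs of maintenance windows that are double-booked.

T19 & T20, T19 & T23, T21 & T22, T24 & T25

Sorted by start: T20, T19, T23, T21, T22, T24, T25.
T19 starts before T20 ends → T20 and T19 overlap.
T23 starts exactly when T20 ends (back-to-back, no overlap); T20 is clear from here.
T23 starts before T19 ends → T19 and T23 overlap.
T21 starts after T19 ends; T19 is clear from here.
T21 starts after T23 ends; T23 is clear from here.
T22 starts before T21 ends → T21 and T22 overlap.
T24 starts after T21 ends; T21 is clear from here.
T24 starts after T22 ends; T22 is clear from here.
T25 starts before T24 ends → T24 and T25 overlap.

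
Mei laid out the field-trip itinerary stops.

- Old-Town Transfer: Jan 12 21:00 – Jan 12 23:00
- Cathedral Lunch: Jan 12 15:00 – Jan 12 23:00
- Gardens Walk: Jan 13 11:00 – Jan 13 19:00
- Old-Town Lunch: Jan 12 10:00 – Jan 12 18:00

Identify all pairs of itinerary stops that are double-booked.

Cathedral Lunch & Old-Town Lunch, Cathedral Lunch & Old-Town Transfer

Sorted by start: Old-Town Lunch, Cathedral Lunch, Old-Town Transfer, Gardens Walk.
Cathedral Lunch starts before Old-Town Lunch ends → Old-Town Lunch and Cathedral Lunch overlap.
Old-Town Transfer starts after Old-Town Lunch ends — done with Old-Town Lunch.
Old-Town Transfer starts before Cathedral Lunch ends → Cathedral Lunch and Old-Town Transfer overlap.
Gardens Walk starts after Cathedral Lunch ends.
Gardens Walk starts after Old-Town Transfer ends.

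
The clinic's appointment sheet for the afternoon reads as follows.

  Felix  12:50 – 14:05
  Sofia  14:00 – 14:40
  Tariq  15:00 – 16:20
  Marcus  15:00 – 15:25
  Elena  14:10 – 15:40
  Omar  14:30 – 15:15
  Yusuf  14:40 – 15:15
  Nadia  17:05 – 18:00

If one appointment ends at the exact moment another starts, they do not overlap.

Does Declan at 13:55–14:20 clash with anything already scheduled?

Felix: starts 12:50 before Declan ends 14:20, and ends 14:05 after Declan starts 13:55 → overlap.
Sofia: starts 14:00 before Declan ends 14:20, and ends 14:40 after Declan starts 13:55 → overlap.
Elena: starts 14:10 before Declan ends 14:20, and ends 15:40 after Declan starts 13:55 → overlap.
Omar: starts 14:30 at or after Declan ends 14:20 → clear.
Yusuf: starts 14:40 at or after Declan ends 14:20 → clear.
Tariq: starts 15:00 at or after Declan ends 14:20 → clear.
Marcus: starts 15:00 at or after Declan ends 14:20 → clear.
Nadia: starts 17:05 at or after Declan ends 14:20 → clear.
Declan overlaps Felix, Sofia, Elena.

Yes — it overlaps Elena, Felix, Sofia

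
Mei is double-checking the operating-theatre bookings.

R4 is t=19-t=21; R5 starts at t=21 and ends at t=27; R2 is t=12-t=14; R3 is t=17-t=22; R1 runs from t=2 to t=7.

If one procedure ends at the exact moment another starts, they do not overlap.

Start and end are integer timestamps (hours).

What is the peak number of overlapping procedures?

Sort all start/end points and keep a running count:
t=2 start R1 → 1
t=7 end R1 → 0
t=12 start R2 → 1
t=14 end R2 → 0
t=17 start R3 → 1
t=19 start R4 → 2
t=21 end R4 → 1
t=21 start R5 → 2
t=22 end R3 → 1
t=27 end R5 → 0
Peak is 2, at t=19 (R3, R4).

2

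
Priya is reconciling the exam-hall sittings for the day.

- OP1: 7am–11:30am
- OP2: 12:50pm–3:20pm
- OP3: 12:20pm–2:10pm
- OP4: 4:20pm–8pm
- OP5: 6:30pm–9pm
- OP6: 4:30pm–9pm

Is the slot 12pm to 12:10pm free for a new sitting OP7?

OP1: ends 11:30am at or before OP7 starts 12pm → clear.
OP3: starts 12:20pm at or after OP7 ends 12:10pm → clear.
OP2: starts 12:50pm at or after OP7 ends 12:10pm → clear.
OP4: starts 4:20pm at or after OP7 ends 12:10pm → clear.
OP6: starts 4:30pm at or after OP7 ends 12:10pm → clear.
OP5: starts 6:30pm at or after OP7 ends 12:10pm → clear.

Yes — the slot is free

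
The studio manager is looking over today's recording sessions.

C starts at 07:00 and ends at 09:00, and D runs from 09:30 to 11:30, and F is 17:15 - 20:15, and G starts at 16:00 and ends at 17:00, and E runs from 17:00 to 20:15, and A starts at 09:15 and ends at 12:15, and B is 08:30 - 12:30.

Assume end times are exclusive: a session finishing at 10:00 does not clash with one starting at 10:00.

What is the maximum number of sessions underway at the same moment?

Walk through starts and ends in time order (an end at T is processed before a start at T):
07:00 start C → 1
08:30 start B → 2
09:00 end C → 1
09:15 start A → 2
09:30 start D → 3
11:30 end D → 2
12:15 end A → 1
12:30 end B → 0
16:00 start G → 1
17:00 end G → 0
17:00 start E → 1
17:15 start F → 2
20:15 end E → 1
20:15 end F → 0
Peak is 3, at 09:30 (A, B, D).

3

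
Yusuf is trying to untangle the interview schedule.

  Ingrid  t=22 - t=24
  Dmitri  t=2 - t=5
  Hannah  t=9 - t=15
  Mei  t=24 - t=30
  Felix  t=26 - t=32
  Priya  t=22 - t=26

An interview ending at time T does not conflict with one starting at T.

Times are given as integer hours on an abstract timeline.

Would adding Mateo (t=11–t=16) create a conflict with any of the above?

Yes — it overlaps Hannah

Dmitri: ends t=5 at or before Mateo starts t=11 → clear.
Hannah: starts t=9 before Mateo ends t=16, and ends t=15 after Mateo starts t=11 → overlap.
Ingrid: starts t=22 at or after Mateo ends t=16 → clear.
Priya: starts t=22 at or after Mateo ends t=16 → clear.
Mei: starts t=24 at or after Mateo ends t=16 → clear.
Felix: starts t=26 at or after Mateo ends t=16 → clear.
Mateo overlaps Hannah.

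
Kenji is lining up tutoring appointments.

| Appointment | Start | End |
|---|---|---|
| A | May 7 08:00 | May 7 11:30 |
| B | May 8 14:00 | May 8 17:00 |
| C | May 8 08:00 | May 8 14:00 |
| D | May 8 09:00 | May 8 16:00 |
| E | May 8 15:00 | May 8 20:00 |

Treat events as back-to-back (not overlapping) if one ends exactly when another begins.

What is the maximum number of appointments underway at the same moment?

3

Walk through starts and ends in time order (an end at T is processed before a start at T):
May 7 08:00 start A → 1
May 7 11:30 end A → 0
May 8 08:00 start C → 1
May 8 09:00 start D → 2
May 8 14:00 end C → 1
May 8 14:00 start B → 2
May 8 15:00 start E → 3
May 8 16:00 end D → 2
May 8 17:00 end B → 1
May 8 20:00 end E → 0
Peak is 3, at May 8 15:00 (B, D, E).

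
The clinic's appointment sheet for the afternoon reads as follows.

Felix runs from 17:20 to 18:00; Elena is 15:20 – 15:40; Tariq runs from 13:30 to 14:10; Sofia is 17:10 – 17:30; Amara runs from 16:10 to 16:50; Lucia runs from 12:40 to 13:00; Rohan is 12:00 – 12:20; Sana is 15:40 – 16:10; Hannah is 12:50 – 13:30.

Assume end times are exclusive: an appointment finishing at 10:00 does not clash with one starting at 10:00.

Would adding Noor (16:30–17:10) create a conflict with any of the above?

Rohan: ends 12:20 at or before Noor starts 16:30 → clear.
Lucia: ends 13:00 at or before Noor starts 16:30 → clear.
Hannah: ends 13:30 at or before Noor starts 16:30 → clear.
Tariq: ends 14:10 at or before Noor starts 16:30 → clear.
Elena: ends 15:40 at or before Noor starts 16:30 → clear.
Sana: ends 16:10 at or before Noor starts 16:30 → clear.
Amara: starts 16:10 before Noor ends 17:10, and ends 16:50 after Noor starts 16:30 → overlap.
Sofia: starts 17:10 at or after Noor ends 17:10 → clear.
Felix: starts 17:20 at or after Noor ends 17:10 → clear.
Noor overlaps Amara.

Yes — it overlaps Amara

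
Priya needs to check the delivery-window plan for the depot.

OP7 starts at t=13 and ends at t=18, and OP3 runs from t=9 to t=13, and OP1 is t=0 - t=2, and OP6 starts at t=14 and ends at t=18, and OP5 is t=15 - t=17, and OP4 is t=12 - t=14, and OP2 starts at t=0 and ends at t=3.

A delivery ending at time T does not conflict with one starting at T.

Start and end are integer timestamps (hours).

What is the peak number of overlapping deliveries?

Sweep the timeline, counting +1 at each start and −1 at each end (ends before starts at a tie):
t=0 start OP1 → 1
t=0 start OP2 → 2
t=2 end OP1 → 1
t=3 end OP2 → 0
t=9 start OP3 → 1
t=12 start OP4 → 2
t=13 end OP3 → 1
t=13 start OP7 → 2
t=14 end OP4 → 1
t=14 start OP6 → 2
t=15 start OP5 → 3
t=17 end OP5 → 2
t=18 end OP6 → 1
t=18 end OP7 → 0
Peak is 3, at t=15 (OP5, OP6, OP7).

3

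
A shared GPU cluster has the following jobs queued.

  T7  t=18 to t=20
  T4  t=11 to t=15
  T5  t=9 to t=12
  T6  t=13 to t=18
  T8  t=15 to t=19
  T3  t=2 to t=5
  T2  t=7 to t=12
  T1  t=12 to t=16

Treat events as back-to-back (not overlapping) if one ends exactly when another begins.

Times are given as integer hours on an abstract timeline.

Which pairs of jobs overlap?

T1 & T4, T1 & T6, T1 & T8, T2 & T4, T2 & T5, T4 & T5, T4 & T6, T6 & T8, T7 & T8

Sorted by start: T3, T2, T5, T4, T1, T6, T8, T7.
T2 starts after T3 ends; T3 is clear from here.
T5 starts before T2 ends → T2 and T5 overlap.
T4 starts before T2 ends → T2 and T4 overlap.
T1 starts exactly when T2 ends (back-to-back, no overlap); T2 is clear from here.
T4 starts before T5 ends → T5 and T4 overlap.
T1 starts exactly when T5 ends (back-to-back, no overlap); T5 is clear from here.
T1 starts before T4 ends → T4 and T1 overlap.
T6 starts before T4 ends → T4 and T6 overlap.
T8 starts exactly when T4 ends (back-to-back, no overlap); T4 is clear from here.
T6 starts before T1 ends → T1 and T6 overlap.
T8 starts before T1 ends → T1 and T8 overlap.
T7 starts after T1 ends.
T8 starts before T6 ends → T6 and T8 overlap.
T7 starts exactly when T6 ends (back-to-back, no overlap).
T7 starts before T8 ends → T8 and T7 overlap.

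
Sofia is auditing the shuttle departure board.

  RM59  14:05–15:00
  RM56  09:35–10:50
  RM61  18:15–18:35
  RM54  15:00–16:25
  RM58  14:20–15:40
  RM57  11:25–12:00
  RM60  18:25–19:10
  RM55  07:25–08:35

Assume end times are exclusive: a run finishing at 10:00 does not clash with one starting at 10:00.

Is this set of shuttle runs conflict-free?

No

Sorted by start: RM55, RM56, RM57, RM59, RM58, RM54, RM61, RM60.
RM56 starts after RM55 ends, so nothing later overlaps RM55 either.
RM57 starts after RM56 ends, so nothing later overlaps RM56 either.
RM59 starts after RM57 ends, so nothing later overlaps RM57 either.
RM58 starts before RM59 ends → RM59 and RM58 overlap.
That's a conflict, so the schedule is not conflict-free.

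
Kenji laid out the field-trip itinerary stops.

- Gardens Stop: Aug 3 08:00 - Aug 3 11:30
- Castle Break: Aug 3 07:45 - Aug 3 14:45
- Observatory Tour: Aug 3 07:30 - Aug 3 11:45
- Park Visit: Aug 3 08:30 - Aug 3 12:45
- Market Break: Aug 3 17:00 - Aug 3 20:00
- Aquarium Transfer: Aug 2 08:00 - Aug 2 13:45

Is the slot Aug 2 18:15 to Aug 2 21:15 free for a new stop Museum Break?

Yes — the slot is free

Aquarium Transfer: ends Aug 2 13:45 at or before Museum Break starts Aug 2 18:15 → clear.
Observatory Tour: starts Aug 3 07:30 at or after Museum Break ends Aug 2 21:15 → clear.
Castle Break: starts Aug 3 07:45 at or after Museum Break ends Aug 2 21:15 → clear.
Gardens Stop: starts Aug 3 08:00 at or after Museum Break ends Aug 2 21:15 → clear.
Park Visit: starts Aug 3 08:30 at or after Museum Break ends Aug 2 21:15 → clear.
Market Break: starts Aug 3 17:00 at or after Museum Break ends Aug 2 21:15 → clear.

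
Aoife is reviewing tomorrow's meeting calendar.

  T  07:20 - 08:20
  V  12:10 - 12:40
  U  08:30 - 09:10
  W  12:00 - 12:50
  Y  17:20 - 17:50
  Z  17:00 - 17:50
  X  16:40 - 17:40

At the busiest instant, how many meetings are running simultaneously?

3

Walk through starts and ends in time order (an end at T is processed before a start at T):
07:20 start T → 1
08:20 end T → 0
08:30 start U → 1
09:10 end U → 0
12:00 start W → 1
12:10 start V → 2
12:40 end V → 1
12:50 end W → 0
16:40 start X → 1
17:00 start Z → 2
17:20 start Y → 3
17:40 end X → 2
17:50 end Y → 1
17:50 end Z → 0
Peak is 3, at 17:20 (X, Y, Z).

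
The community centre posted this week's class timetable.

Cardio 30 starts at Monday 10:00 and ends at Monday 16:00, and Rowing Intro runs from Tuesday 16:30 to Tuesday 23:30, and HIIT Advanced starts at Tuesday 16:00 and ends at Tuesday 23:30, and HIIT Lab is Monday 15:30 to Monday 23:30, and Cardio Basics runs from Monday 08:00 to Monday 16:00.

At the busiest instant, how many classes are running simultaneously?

3

Sort all start/end points and keep a running count:
Monday 08:00 start Cardio Basics → 1
Monday 10:00 start Cardio 30 → 2
Monday 15:30 start HIIT Lab → 3
Monday 16:00 end Cardio 30 → 2
Monday 16:00 end Cardio Basics → 1
Monday 23:30 end HIIT Lab → 0
Tuesday 16:00 start HIIT Advanced → 1
Tuesday 16:30 start Rowing Intro → 2
Tuesday 23:30 end HIIT Advanced → 1
Tuesday 23:30 end Rowing Intro → 0
Peak is 3, at Monday 15:30 (Cardio 30, Cardio Basics, HIIT Lab).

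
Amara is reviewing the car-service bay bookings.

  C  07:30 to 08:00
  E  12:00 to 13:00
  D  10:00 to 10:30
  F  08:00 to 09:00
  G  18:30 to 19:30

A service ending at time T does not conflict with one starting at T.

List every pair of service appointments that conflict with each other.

Check each pair: they overlap iff neither finishes before the other starts.
Sorted by start: C, F, D, E, G.
F starts exactly when C ends (back-to-back, no overlap), so nothing later overlaps C either.
D starts after F ends, so nothing later overlaps F either.
E starts after D ends, so nothing later overlaps D either.
G starts after E ends.

no overlapping pairs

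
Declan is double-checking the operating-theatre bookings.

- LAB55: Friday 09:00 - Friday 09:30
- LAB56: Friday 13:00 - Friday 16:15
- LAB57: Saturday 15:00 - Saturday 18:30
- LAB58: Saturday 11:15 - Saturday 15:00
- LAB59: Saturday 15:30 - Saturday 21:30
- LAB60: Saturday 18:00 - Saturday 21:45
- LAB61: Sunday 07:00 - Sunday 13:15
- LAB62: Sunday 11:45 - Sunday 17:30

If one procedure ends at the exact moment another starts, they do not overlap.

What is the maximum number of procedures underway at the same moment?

3

Sweep the timeline, counting +1 at each start and −1 at each end (ends before starts at a tie):
Friday 09:00 start LAB55 → 1
Friday 09:30 end LAB55 → 0
Friday 13:00 start LAB56 → 1
Friday 16:15 end LAB56 → 0
Saturday 11:15 start LAB58 → 1
Saturday 15:00 end LAB58 → 0
Saturday 15:00 start LAB57 → 1
Saturday 15:30 start LAB59 → 2
Saturday 18:00 start LAB60 → 3
Saturday 18:30 end LAB57 → 2
Saturday 21:30 end LAB59 → 1
Saturday 21:45 end LAB60 → 0
Sunday 07:00 start LAB61 → 1
Sunday 11:45 start LAB62 → 2
Sunday 13:15 end LAB61 → 1
Sunday 17:30 end LAB62 → 0
Peak is 3, at Saturday 18:00 (LAB57, LAB59, LAB60).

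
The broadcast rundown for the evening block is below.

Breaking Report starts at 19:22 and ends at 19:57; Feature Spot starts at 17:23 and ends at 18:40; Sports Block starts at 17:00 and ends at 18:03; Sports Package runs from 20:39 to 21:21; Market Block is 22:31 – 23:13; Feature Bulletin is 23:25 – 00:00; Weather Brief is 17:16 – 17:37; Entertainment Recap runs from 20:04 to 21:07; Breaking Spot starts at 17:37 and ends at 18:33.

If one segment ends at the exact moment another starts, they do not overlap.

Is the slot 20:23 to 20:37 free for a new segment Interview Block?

Sports Block: ends 18:03 at or before Interview Block starts 20:23 → clear.
Weather Brief: ends 17:37 at or before Interview Block starts 20:23 → clear.
Feature Spot: ends 18:40 at or before Interview Block starts 20:23 → clear.
Breaking Spot: ends 18:33 at or before Interview Block starts 20:23 → clear.
Breaking Report: ends 19:57 at or before Interview Block starts 20:23 → clear.
Entertainment Recap: starts 20:04 before Interview Block ends 20:37, and ends 21:07 after Interview Block starts 20:23 → overlap.
Sports Package: starts 20:39 at or after Interview Block ends 20:37 → clear.
Market Block: starts 22:31 at or after Interview Block ends 20:37 → clear.
Feature Bulletin: starts 23:25 at or after Interview Block ends 20:37 → clear.
Interview Block overlaps Entertainment Recap.

No — it overlaps Entertainment Recap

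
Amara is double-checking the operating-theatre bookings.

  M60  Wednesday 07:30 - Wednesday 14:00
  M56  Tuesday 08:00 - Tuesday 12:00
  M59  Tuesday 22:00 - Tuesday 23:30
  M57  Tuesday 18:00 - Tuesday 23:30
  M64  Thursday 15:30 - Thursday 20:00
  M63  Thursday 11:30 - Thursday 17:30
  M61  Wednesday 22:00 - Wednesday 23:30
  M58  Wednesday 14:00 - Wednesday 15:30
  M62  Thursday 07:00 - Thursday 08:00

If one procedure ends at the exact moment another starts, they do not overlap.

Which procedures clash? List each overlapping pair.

Sorted by start: M56, M57, M59, M60, M58, M61, M62, M63, M64.
M57 starts after M56 ends; M56 is clear from here.
M59 starts before M57 ends → M57 and M59 overlap.
M60 starts after M57 ends; M57 is clear from here.
M60 starts after M59 ends; M59 is clear from here.
M58 starts exactly when M60 ends (back-to-back, no overlap); M60 is clear from here.
M61 starts after M58 ends; M58 is clear from here.
M62 starts after M61 ends; M61 is clear from here.
M63 starts after M62 ends; M62 is clear from here.
M64 starts before M63 ends → M63 and M64 overlap.

M57 & M59, M63 & M64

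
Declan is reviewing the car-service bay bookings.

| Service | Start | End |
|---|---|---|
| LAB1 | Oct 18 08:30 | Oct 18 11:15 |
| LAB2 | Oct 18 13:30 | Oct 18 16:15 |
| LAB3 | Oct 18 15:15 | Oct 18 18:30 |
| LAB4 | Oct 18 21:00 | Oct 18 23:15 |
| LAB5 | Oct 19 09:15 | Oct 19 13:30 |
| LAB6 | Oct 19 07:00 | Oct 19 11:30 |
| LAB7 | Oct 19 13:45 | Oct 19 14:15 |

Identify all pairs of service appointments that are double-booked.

LAB2 & LAB3, LAB5 & LAB6

Check each pair: they overlap iff neither finishes before the other starts.
Sorted by start: LAB1, LAB2, LAB3, LAB4, LAB6, LAB5, LAB7.
LAB2 starts after LAB1 ends, so LAB1 has no further overlaps.
LAB3 starts before LAB2 ends → LAB2 and LAB3 overlap.
LAB4 starts after LAB2 ends, so LAB2 has no further overlaps.
LAB4 starts after LAB3 ends, so LAB3 has no further overlaps.
LAB6 starts after LAB4 ends, so LAB4 has no further overlaps.
LAB5 starts before LAB6 ends → LAB6 and LAB5 overlap.
LAB7 starts after LAB6 ends.
LAB7 starts after LAB5 ends.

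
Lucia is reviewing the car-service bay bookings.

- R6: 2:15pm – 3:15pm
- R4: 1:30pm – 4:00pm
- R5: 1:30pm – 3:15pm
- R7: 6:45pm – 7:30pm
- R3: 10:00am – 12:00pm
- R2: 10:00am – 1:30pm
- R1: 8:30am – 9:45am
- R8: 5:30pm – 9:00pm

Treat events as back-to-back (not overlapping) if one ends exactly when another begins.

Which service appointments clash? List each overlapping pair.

R2 & R3, R4 & R5, R4 & R6, R5 & R6, R7 & R8

Two intervals overlap when each starts before the other ends.
Sorted by start: R1, R2, R3, R4, R5, R6, R8, R7.
R2 starts after R1 ends — done with R1.
R3 starts before R2 ends → R2 and R3 overlap.
R4 starts exactly when R2 ends (back-to-back, no overlap) — done with R2.
R4 starts after R3 ends — done with R3.
R5 starts before R4 ends → R4 and R5 overlap.
R6 starts before R4 ends → R4 and R6 overlap.
R8 starts after R4 ends — done with R4.
R6 starts before R5 ends → R5 and R6 overlap.
R8 starts after R5 ends — done with R5.
R8 starts after R6 ends — done with R6.
R7 starts before R8 ends → R8 and R7 overlap.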